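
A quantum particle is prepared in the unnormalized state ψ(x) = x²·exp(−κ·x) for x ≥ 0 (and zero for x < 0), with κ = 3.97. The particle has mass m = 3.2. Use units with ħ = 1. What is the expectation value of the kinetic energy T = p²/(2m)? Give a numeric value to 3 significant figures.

T = −(ħ²/2m) d²/dx², so ⟨T⟩ = −(ħ²/2m) ∫ ψ*·ψ'' dx / ∫|ψ|² dx; with m = 3.2.
Differentiate x²·exp(−κ·x) with the product rule; every integrand then reduces to terms xʲ·e^(−2κx) on [0, ∞), with ∫₀^∞ xʲ·e^(−2κx) dx = j!/(2κ)^(j+1).
State is unnormalized: ∫|ψ|² dx = 0.00076052, and ∫ψ*·(−ħ²/2m · ψ'') dx = 0.00062429, so ⟨T⟩ = 0.00062429 / 0.00076052.
⟨T⟩ = 0.82088.

0.821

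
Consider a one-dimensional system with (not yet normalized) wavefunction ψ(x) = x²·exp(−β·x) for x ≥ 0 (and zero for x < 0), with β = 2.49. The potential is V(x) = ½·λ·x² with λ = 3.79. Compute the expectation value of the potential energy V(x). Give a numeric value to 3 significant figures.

⟨V⟩ = ∫ V(x)·|ψ|² dx / ∫|ψ|² dx.
Every integrand reduces to terms xʲ·e^(−2βx) on [0, ∞); use ∫₀^∞ xʲ·e^(−2βx) dx = j!/(2β)^(j+1).
State is unnormalized: ∫|ψ|² dx = 0.0078355, and ∫ψ*·V(x)·ψ dx = 0.017961, so ⟨V⟩ = 0.017961 / 0.0078355.
⟨V⟩ = 2.2923.

2.29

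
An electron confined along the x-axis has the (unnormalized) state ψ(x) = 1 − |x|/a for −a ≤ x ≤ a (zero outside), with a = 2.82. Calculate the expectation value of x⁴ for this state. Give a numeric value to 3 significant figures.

⟨x⁴⟩ = ∫ x⁴·|ψ|² dx / ∫|ψ|² dx (integrals over the domain).
ψ is even, so ∫ over [−a, a] = 2∫₀ᵃ with ψ = 1 − x/a there: ∫₀ᵃ (1 − x/a)² dx = a/3, ∫₀ᵃ x²(1 − x/a)² dx = a³/30, ∫₀ᵃ x⁴(1 − x/a)² dx = a⁵/105.
State is unnormalized: ∫|ψ|² dx = 1.8800, and ∫ψ*·x⁴·ψ dx = 3.3969, so ⟨x⁴⟩ = 3.3969 / 1.8800.
⟨x⁴⟩ = 1.8069.

1.81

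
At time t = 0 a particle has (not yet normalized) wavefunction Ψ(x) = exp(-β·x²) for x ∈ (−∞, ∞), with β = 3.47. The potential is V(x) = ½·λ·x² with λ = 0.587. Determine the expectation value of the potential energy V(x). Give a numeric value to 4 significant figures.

0.02115

⟨V⟩ = ∫ V(x)·|Ψ|² dx / ∫|Ψ|² dx.
Gaussian moments: ∫x^(2j)·e^(−2βx²) dx = (2j−1)!!/(4β)^j · √(π/(2β)), odd powers integrate to 0; here √(π/(2β)) = 0.67281.
State is unnormalized: ∫|Ψ|² dx = 0.67281, and ∫Ψ*·V(x)·Ψ dx = 0.014227, so ⟨V⟩ = 0.014227 / 0.67281.
⟨V⟩ = 0.021146.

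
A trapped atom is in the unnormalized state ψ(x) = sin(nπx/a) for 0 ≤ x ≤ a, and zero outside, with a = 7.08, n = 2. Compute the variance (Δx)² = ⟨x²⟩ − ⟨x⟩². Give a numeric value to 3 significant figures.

Compute ⟨x⟩ and ⟨x²⟩ separately, then (Δx)² = ⟨x²⟩ − ⟨x⟩².
With sin²θ = (1 − cos2θ)/2 on 0 ≤ x ≤ a: ∫sin²(nπx/a) dx = a/2, ∫x·sin²(nπx/a) dx = a²/4, ∫x²·sin²(nπx/a) dx = a³·(1/6 − 1/(4n²π²)); higher powers xᵏ the same way, integrating xᵏ·cos(2nπx/a) by parts.
Normalization: ∫|ψ|² dx = 3.5400.
⟨x⟩ = 3.5400 and ⟨x²⟩ = 16.074.
(Δx)² = 16.074 − (3.5400)² = 3.5423.

3.54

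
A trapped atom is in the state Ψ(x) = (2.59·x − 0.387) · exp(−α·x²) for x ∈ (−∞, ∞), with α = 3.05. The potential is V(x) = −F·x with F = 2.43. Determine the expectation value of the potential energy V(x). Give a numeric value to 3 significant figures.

⟨V⟩ = ∫ V(x)·|Ψ|² dx / ∫|Ψ|² dx.
Expand each integrand as polynomial × e^(−2αx²) and use ∫x^(2j)·e^(−2αx²) dx = (2j−1)!!/(4α)^j · √(π/(2α)), odd powers → 0; here √(π/(2α)) = 0.71765.
State is unnormalized: ∫|Ψ|² dx = 0.50207, and ∫Ψ*·V(x)·Ψ dx = 0.28655, so ⟨V⟩ = 0.28655 / 0.50207.
⟨V⟩ = 0.57073.

0.571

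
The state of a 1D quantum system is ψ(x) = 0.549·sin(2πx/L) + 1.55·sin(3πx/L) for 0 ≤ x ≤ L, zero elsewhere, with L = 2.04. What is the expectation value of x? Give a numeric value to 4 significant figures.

0.7702

⟨x⟩ = ∫ x·|ψ|² dx / ∫|ψ|² dx (integrals over the domain).
On 0 ≤ x ≤ L (j ≠ l): ∫sin²(jπx/L) dx = L/2, ∫sin(jπx/L)·sin(lπx/L) dx = 0; diagonal moments ∫x·sin²(jπx/L) dx = L²/4, ∫x²·sin²(jπx/L) dx = L³·(1/6 − 1/(4j²π²)); cross terms ∫x·sin(jπx/L)·sin(lπx/L) dx = 0 for j + l even and −4jlL²/(π²(j² − l²)²) for j + l odd, ∫x²·sin(jπx/L)·sin(lπx/L) dx = (−1)^(j+l)·4jlL³/(π²(j² − l²)²); higher powers the same way via product-to-sum and parts.
State is unnormalized: ∫|ψ|² dx = 2.7580, and ∫ψ*·x·ψ dx = 2.1242, so ⟨x⟩ = 2.1242 / 2.7580.
⟨x⟩ = 0.77021.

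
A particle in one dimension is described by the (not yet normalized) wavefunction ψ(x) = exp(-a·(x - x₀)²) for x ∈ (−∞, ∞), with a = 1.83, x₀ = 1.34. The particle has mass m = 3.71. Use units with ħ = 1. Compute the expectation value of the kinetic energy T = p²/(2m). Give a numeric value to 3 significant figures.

0.247

T = −(ħ²/2m) d²/dx², so ⟨T⟩ = −(ħ²/2m) ∫ ψ*·ψ'' dx / ∫|ψ|² dx; with m = 3.71.
Gaussian moments (u = x − x₀): ∫u^(2j)·e^(−2au²) du = (2j−1)!!/(4a)^j · √(π/(2a)), odd powers integrate to 0; here √(π/(2a)) = 0.92648. Derivatives: d/dx e^(−au²) = −2au·e^(−au²), d²/dx² e^(−au²) = (4a²u² − 2a)·e^(−au²).
State is unnormalized: ∫|ψ|² dx = 0.92648, and ∫ψ*·(−ħ²/2m · ψ'') dx = 0.22850, so ⟨T⟩ = 0.22850 / 0.92648.
⟨T⟩ = 0.24663.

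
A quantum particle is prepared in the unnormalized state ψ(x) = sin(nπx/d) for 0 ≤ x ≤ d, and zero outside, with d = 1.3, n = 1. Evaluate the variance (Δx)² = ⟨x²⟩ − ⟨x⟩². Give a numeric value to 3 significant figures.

0.0552

Compute ⟨x⟩ and ⟨x²⟩ separately, then (Δx)² = ⟨x²⟩ − ⟨x⟩².
With sin²θ = (1 − cos2θ)/2 on 0 ≤ x ≤ d: ∫sin²(nπx/d) dx = d/2, ∫x·sin²(nπx/d) dx = d²/4, ∫x²·sin²(nπx/d) dx = d³·(1/6 − 1/(4n²π²)); higher powers xᵏ the same way, integrating xᵏ·cos(2nπx/d) by parts.
Normalization: ∫|ψ|² dx = 0.65000.
⟨x⟩ = 0.65000 and ⟨x²⟩ = 0.47772.
(Δx)² = 0.47772 − (0.65000)² = 0.055217.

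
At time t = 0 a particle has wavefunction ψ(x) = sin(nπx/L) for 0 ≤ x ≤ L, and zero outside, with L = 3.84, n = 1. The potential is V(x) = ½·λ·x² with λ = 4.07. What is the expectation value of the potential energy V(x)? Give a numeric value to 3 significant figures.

8.48

⟨V⟩ = ∫ V(x)·|ψ|² dx / ∫|ψ|² dx.
With sin²θ = (1 − cos2θ)/2 on 0 ≤ x ≤ L: ∫sin²(nπx/L) dx = L/2, ∫x·sin²(nπx/L) dx = L²/4, ∫x²·sin²(nπx/L) dx = L³·(1/6 − 1/(4n²π²)); higher powers xᵏ the same way, integrating xᵏ·cos(2nπx/L) by parts.
State is unnormalized: ∫|ψ|² dx = 1.9200, and ∫ψ*·V(x)·ψ dx = 16.286, so ⟨V⟩ = 16.286 / 1.9200.
⟨V⟩ = 8.4822.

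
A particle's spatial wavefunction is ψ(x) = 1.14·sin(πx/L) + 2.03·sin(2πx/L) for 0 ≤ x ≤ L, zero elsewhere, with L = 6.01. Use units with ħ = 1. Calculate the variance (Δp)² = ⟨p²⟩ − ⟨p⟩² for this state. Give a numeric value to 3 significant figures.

0.896

Compute ⟨p⟩ and ⟨p²⟩ separately; (Δp)² = ⟨p²⟩ − ⟨p⟩².
d²/dx² sin(jπx/L) = −(jπ/L)²·sin(jπx/L); on 0 ≤ x ≤ L, ∫sin²(jπx/L) dx = L/2 and ∫sin(jπx/L)·sin(lπx/L) dx = 0 for j ≠ l, so only diagonal terms survive in ∫|ψ|² and ∫ψ·ψ″; ∫ψ·ψ′ dx = [ψ²/2] between the walls = 0.
Normalization: ∫|ψ|² dx = 16.289.
⟨p⟩ = 0.0000 and ⟨p²⟩ = 0.89644.
(Δp)² = 0.89644 − (0.0000)² = 0.89644.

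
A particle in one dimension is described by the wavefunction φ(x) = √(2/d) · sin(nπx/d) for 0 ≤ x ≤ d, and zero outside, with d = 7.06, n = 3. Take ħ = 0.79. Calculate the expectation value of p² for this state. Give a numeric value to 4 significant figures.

1.112

p² φ = −ħ² d²φ/dx²; ⟨p²⟩ = −ħ² ∫ φ*·φ'' dx.
d/dx sin(nπx/d) = (nπ/d)·cos(nπx/d) and d²/dx² sin(nπx/d) = −(nπ/d)²·sin(nπx/d); on 0 ≤ x ≤ d, ∫sin²(nπx/d) dx = d/2 and ∫sin(nπx/d)·cos(nπx/d) dx = 0.
⟨p²⟩ = 1.1122.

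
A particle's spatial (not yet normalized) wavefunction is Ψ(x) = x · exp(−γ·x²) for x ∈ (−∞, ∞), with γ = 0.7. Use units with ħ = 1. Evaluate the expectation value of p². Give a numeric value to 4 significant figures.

p² Ψ = −ħ² d²Ψ/dx²; ⟨p²⟩ = −ħ² ∫ Ψ*·Ψ'' dx / ∫|Ψ|² dx.
Expand each integrand as polynomial × e^(−2γx²) and use ∫x^(2j)·e^(−2γx²) dx = (2j−1)!!/(4γ)^j · √(π/(2γ)), odd powers → 0; here √(π/(2γ)) = 1.4980. Differentiate with the product rule, d/dx e^(−γx²) = −2γx·e^(−γx²).
State is unnormalized: ∫|Ψ|² dx = 0.53500, and ∫Ψ*·(−ħ² Ψ'') dx = 1.1235, so ⟨p²⟩ = 1.1235 / 0.53500.
⟨p²⟩ = 2.1000.

2.100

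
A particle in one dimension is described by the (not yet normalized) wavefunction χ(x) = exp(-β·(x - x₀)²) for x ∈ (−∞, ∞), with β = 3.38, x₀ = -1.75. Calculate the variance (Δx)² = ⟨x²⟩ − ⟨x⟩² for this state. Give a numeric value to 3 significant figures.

Compute ⟨x⟩ and ⟨x²⟩ separately, then (Δx)² = ⟨x²⟩ − ⟨x⟩².
Gaussian moments (u = x − x₀): ∫u^(2j)·e^(−2βu²) du = (2j−1)!!/(4β)^j · √(π/(2β)), odd powers integrate to 0; here √(π/(2β)) = 0.68171.
Normalization: ∫|χ|² dx = 0.68171.
⟨x⟩ = -1.7500 and ⟨x²⟩ = 3.1365.
(Δx)² = 3.1365 − (-1.7500)² = 0.073964.

0.0740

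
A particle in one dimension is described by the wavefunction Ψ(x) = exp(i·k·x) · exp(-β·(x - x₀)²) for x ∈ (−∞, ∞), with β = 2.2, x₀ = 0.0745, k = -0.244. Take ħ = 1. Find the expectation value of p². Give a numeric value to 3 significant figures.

p² Ψ = −ħ² d²Ψ/dx²; ⟨p²⟩ = −ħ² ∫ Ψ*·Ψ'' dx / ∫|Ψ|² dx.
Gaussian moments (u = x − x₀): ∫u^(2j)·e^(−2βu²) du = (2j−1)!!/(4β)^j · √(π/(2β)), odd powers integrate to 0; here √(π/(2β)) = 0.84498. Derivatives: Ψ′ = (ik − 2βu)·Ψ, Ψ″ = ((ik − 2βu)² − 2β)·Ψ; the odd-in-u pieces drop out.
State is unnormalized: ∫|Ψ|² dx = 0.84498, and ∫Ψ*·(−ħ² Ψ'') dx = 1.9093, so ⟨p²⟩ = 1.9093 / 0.84498.
⟨p²⟩ = 2.2595.

2.26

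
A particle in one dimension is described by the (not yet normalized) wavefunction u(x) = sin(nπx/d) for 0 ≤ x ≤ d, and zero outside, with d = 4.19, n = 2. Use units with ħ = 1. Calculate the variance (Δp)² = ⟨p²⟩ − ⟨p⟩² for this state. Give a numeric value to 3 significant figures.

Compute ⟨p⟩ and ⟨p²⟩ separately; (Δp)² = ⟨p²⟩ − ⟨p⟩².
d/dx sin(nπx/d) = (nπ/d)·cos(nπx/d) and d²/dx² sin(nπx/d) = −(nπ/d)²·sin(nπx/d); on 0 ≤ x ≤ d, ∫sin²(nπx/d) dx = d/2 and ∫sin(nπx/d)·cos(nπx/d) dx = 0.
Normalization: ∫|u|² dx = 2.0950.
⟨p⟩ = 0.0000 and ⟨p²⟩ = 2.2487.
(Δp)² = 2.2487 − (0.0000)² = 2.2487.

2.25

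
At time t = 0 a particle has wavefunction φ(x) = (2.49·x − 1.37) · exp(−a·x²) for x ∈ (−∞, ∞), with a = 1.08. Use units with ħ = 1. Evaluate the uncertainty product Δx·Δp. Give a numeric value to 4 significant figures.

Δx = √(⟨x²⟩−⟨x⟩²), Δp = √(⟨p²⟩−⟨p⟩²).
Expand each integrand as polynomial × e^(−2ax²) and use ∫x^(2j)·e^(−2ax²) dx = (2j−1)!!/(4a)^j · √(π/(2a)), odd powers → 0; here √(π/(2a)) = 1.2060. Differentiate with the product rule, d/dx e^(−ax²) = −2ax·e^(−ax²).
Normalization: ∫|φ|² dx = 3.9944.
⟨x⟩ = -0.47683, ⟨x²⟩ = 0.43209 ⇒ Δx = 0.45247.
⟨p⟩ = 0.0000, ⟨p²⟩ = 2.0160 ⇒ Δp = 1.4199.
Δx·Δp = 0.64244.

0.6424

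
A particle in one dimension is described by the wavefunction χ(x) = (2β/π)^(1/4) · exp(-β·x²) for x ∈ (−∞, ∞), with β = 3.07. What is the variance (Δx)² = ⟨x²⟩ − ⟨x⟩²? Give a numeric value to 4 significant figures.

0.08143

Compute ⟨x⟩ and ⟨x²⟩ separately, then (Δx)² = ⟨x²⟩ − ⟨x⟩².
Gaussian moments: ∫x^(2j)·e^(−2βx²) dx = (2j−1)!!/(4β)^j · √(π/(2β)), odd powers integrate to 0; here √(π/(2β)) = 0.71530.
⟨x⟩ = 0.0000 and ⟨x²⟩ = 0.081433.
(Δx)² = 0.081433 − (0.0000)² = 0.081433.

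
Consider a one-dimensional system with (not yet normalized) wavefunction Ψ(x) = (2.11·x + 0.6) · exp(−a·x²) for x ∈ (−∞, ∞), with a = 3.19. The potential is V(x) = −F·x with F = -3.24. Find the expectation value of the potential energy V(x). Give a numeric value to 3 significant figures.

⟨V⟩ = ∫ V(x)·|Ψ|² dx / ∫|Ψ|² dx.
Expand each integrand as polynomial × e^(−2ax²) and use ∫x^(2j)·e^(−2ax²) dx = (2j−1)!!/(4a)^j · √(π/(2a)), odd powers → 0; here √(π/(2a)) = 0.70172.
State is unnormalized: ∫|Ψ|² dx = 0.49746, and ∫Ψ*·V(x)·Ψ dx = 0.45115, so ⟨V⟩ = 0.45115 / 0.49746.
⟨V⟩ = 0.90691.

0.907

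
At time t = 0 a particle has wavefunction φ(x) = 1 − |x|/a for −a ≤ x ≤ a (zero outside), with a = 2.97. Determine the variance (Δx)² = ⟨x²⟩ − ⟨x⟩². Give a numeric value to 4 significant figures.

0.8821

Compute ⟨x⟩ and ⟨x²⟩ separately, then (Δx)² = ⟨x²⟩ − ⟨x⟩².
φ is even, so ∫ over [−a, a] = 2∫₀ᵃ with φ = 1 − x/a there: ∫₀ᵃ (1 − x/a)² dx = a/3, ∫₀ᵃ x²(1 − x/a)² dx = a³/30, ∫₀ᵃ x⁴(1 − x/a)² dx = a⁵/105.
Normalization: ∫|φ|² dx = 1.9800.
⟨x⟩ = 0.0000 and ⟨x²⟩ = 0.88209.
(Δx)² = 0.88209 − (0.0000)² = 0.88209.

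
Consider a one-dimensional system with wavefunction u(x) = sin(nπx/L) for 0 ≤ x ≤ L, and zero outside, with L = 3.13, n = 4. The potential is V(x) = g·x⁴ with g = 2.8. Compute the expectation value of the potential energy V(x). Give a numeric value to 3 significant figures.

52.1

⟨V⟩ = ∫ V(x)·|u|² dx / ∫|u|² dx.
With sin²θ = (1 − cos2θ)/2 on 0 ≤ x ≤ L: ∫sin²(nπx/L) dx = L/2, ∫x·sin²(nπx/L) dx = L²/4, ∫x²·sin²(nπx/L) dx = L³·(1/6 − 1/(4n²π²)); higher powers xᵏ the same way, integrating xᵏ·cos(2nπx/L) by parts.
State is unnormalized: ∫|u|² dx = 1.5650, and ∫u*·V(x)·u dx = 81.478, so ⟨V⟩ = 81.478 / 1.5650.
⟨V⟩ = 52.063.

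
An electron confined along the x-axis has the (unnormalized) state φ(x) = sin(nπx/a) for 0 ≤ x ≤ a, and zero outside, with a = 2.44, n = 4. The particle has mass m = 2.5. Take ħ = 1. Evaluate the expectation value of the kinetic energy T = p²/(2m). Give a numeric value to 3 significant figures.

T = −(ħ²/2m) d²/dx², so ⟨T⟩ = −(ħ²/2m) ∫ φ*·φ'' dx / ∫|φ|² dx; with m = 2.5.
d/dx sin(nπx/a) = (nπ/a)·cos(nπx/a) and d²/dx² sin(nπx/a) = −(nπ/a)²·sin(nπx/a); on 0 ≤ x ≤ a, ∫sin²(nπx/a) dx = a/2 and ∫sin(nπx/a)·cos(nπx/a) dx = 0.
State is unnormalized: ∫|φ|² dx = 1.2200, and ∫φ*·(−ħ²/2m · φ'') dx = 6.4719, so ⟨T⟩ = 6.4719 / 1.2200.
⟨T⟩ = 5.3048.

5.30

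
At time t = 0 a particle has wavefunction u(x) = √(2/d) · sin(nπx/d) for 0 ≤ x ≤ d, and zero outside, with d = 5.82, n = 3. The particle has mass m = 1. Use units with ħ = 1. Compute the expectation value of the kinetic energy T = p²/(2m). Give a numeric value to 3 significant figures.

T = −(ħ²/2m) d²/dx², so ⟨T⟩ = −(ħ²/2m) ∫ u*·u'' dx; with m = 1.
d/dx sin(nπx/d) = (nπ/d)·cos(nπx/d) and d²/dx² sin(nπx/d) = −(nπ/d)²·sin(nπx/d); on 0 ≤ x ≤ d, ∫sin²(nπx/d) dx = d/2 and ∫sin(nπx/d)·cos(nπx/d) dx = 0.
⟨T⟩ = 1.3112.

1.31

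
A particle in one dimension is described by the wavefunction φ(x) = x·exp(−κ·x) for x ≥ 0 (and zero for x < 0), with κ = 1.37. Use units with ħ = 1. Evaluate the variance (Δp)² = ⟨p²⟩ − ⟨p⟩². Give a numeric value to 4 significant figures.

Compute ⟨p⟩ and ⟨p²⟩ separately; (Δp)² = ⟨p²⟩ − ⟨p⟩².
Differentiate x·exp(−κ·x) with the product rule; every integrand then reduces to terms xʲ·e^(−2κx) on [0, ∞), with ∫₀^∞ xʲ·e^(−2κx) dx = j!/(2κ)^(j+1).
Normalization: ∫|φ|² dx = 0.097225.
⟨p⟩ = 0.0000 and ⟨p²⟩ = 1.8769.
(Δp)² = 1.8769 − (0.0000)² = 1.8769.

1.877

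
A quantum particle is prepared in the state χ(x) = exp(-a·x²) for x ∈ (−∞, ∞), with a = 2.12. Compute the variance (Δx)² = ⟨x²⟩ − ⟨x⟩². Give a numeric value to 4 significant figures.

Compute ⟨x⟩ and ⟨x²⟩ separately, then (Δx)² = ⟨x²⟩ − ⟨x⟩².
Gaussian moments: ∫x^(2j)·e^(−2ax²) dx = (2j−1)!!/(4a)^j · √(π/(2a)), odd powers integrate to 0; here √(π/(2a)) = 0.86078.
Normalization: ∫|χ|² dx = 0.86078.
⟨x⟩ = 0.0000 and ⟨x²⟩ = 0.11792.
(Δx)² = 0.11792 − (0.0000)² = 0.11792.

0.1179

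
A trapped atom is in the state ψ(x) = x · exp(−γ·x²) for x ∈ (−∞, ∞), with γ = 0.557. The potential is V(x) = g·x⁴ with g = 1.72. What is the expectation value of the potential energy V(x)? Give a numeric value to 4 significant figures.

⟨V⟩ = ∫ V(x)·|ψ|² dx / ∫|ψ|² dx.
Expand each integrand as polynomial × e^(−2γx²) and use ∫x^(2j)·e^(−2γx²) dx = (2j−1)!!/(4γ)^j · √(π/(2γ)), odd powers → 0; here √(π/(2γ)) = 1.6793.
State is unnormalized: ∫|ψ|² dx = 0.75373, and ∫ψ*·V(x)·ψ dx = 3.9175, so ⟨V⟩ = 3.9175 / 0.75373.
⟨V⟩ = 5.1974.

5.197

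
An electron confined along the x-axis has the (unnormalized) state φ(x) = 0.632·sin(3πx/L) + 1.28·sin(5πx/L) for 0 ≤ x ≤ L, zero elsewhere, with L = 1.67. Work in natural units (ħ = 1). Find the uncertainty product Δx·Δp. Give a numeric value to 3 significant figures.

Δx = √(⟨x²⟩−⟨x⟩²), Δp = √(⟨p²⟩−⟨p⟩²).
On 0 ≤ x ≤ L (j ≠ l): ∫sin²(jπx/L) dx = L/2, ∫sin(jπx/L)·sin(lπx/L) dx = 0; diagonal moments ∫x·sin²(jπx/L) dx = L²/4, ∫x²·sin²(jπx/L) dx = L³·(1/6 − 1/(4j²π²)); cross terms ∫x·sin(jπx/L)·sin(lπx/L) dx = 0 for j + l even and −4jlL²/(π²(j² − l²)²) for j + l odd, ∫x²·sin(jπx/L)·sin(lπx/L) dx = (−1)^(j+l)·4jlL³/(π²(j² − l²)²); higher powers the same way via product-to-sum and parts. d²/dx² sin(jπx/L) = −(jπ/L)²·sin(jπx/L); on 0 ≤ x ≤ L, ∫sin²(jπx/L) dx = L/2 and ∫sin(jπx/L)·sin(lπx/L) dx = 0 for j ≠ l, so only diagonal terms survive in ∫|φ|² and ∫φ·φ″; ∫φ·φ′ dx = [φ²/2] between the walls = 0.
Normalization: ∫|φ|² dx = 1.7016.
⟨x⟩ = 0.83500, ⟨x²⟩ = 1.0272 ⇒ Δx = 0.57441.
⟨p⟩ = 0.0000, ⟨p²⟩ = 77.374 ⇒ Δp = 8.7962.
Δx·Δp = 5.0527.

5.05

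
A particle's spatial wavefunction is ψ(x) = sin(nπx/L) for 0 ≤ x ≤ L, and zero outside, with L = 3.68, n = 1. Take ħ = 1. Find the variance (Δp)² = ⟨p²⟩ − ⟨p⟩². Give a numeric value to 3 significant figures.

Compute ⟨p⟩ and ⟨p²⟩ separately; (Δp)² = ⟨p²⟩ − ⟨p⟩².
d/dx sin(nπx/L) = (nπ/L)·cos(nπx/L) and d²/dx² sin(nπx/L) = −(nπ/L)²·sin(nπx/L); on 0 ≤ x ≤ L, ∫sin²(nπx/L) dx = L/2 and ∫sin(nπx/L)·cos(nπx/L) dx = 0.
Normalization: ∫|ψ|² dx = 1.8400.
⟨p⟩ = 0.0000 and ⟨p²⟩ = 0.72879.
(Δp)² = 0.72879 − (0.0000)² = 0.72879.

0.729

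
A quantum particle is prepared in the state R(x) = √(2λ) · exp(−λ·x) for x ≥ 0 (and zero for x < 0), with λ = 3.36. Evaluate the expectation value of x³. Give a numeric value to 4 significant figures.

0.01977

⟨x³⟩ = ∫ x³·|R|² dx (integrals over the domain).
Every integrand reduces to terms xʲ·e^(−2λx) on [0, ∞); use ∫₀^∞ xʲ·e^(−2λx) dx = j!/(2λ)^(j+1).
⟨x³⟩ = 0.019772.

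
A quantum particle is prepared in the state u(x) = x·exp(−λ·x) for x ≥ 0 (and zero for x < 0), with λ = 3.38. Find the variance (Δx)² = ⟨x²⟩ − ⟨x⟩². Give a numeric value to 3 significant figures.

Compute ⟨x⟩ and ⟨x²⟩ separately, then (Δx)² = ⟨x²⟩ − ⟨x⟩².
Every integrand reduces to terms xʲ·e^(−2λx) on [0, ∞); use ∫₀^∞ xʲ·e^(−2λx) dx = j!/(2λ)^(j+1).
Normalization: ∫|u|² dx = 0.0064743.
⟨x⟩ = 0.44379 and ⟨x²⟩ = 0.26260.
(Δx)² = 0.26260 − (0.44379)² = 0.065649.

0.0656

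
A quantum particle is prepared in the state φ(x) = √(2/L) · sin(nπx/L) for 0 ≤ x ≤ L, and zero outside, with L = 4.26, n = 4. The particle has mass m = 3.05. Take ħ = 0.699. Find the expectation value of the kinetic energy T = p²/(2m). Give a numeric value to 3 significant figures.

0.697

T = −(ħ²/2m) d²/dx², so ⟨T⟩ = −(ħ²/2m) ∫ φ*·φ'' dx; with m = 3.05.
d/dx sin(nπx/L) = (nπ/L)·cos(nπx/L) and d²/dx² sin(nπx/L) = −(nπ/L)²·sin(nπx/L); on 0 ≤ x ≤ L, ∫sin²(nπx/L) dx = L/2 and ∫sin(nπx/L)·cos(nπx/L) dx = 0.
⟨T⟩ = 0.69699.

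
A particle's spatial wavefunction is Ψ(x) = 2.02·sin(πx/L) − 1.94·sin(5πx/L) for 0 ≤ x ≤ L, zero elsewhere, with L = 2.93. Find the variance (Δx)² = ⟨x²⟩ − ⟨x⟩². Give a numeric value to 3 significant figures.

Compute ⟨x⟩ and ⟨x²⟩ separately, then (Δx)² = ⟨x²⟩ − ⟨x⟩².
On 0 ≤ x ≤ L (j ≠ l): ∫sin²(jπx/L) dx = L/2, ∫sin(jπx/L)·sin(lπx/L) dx = 0; diagonal moments ∫x·sin²(jπx/L) dx = L²/4, ∫x²·sin²(jπx/L) dx = L³·(1/6 − 1/(4j²π²)); cross terms ∫x·sin(jπx/L)·sin(lπx/L) dx = 0 for j + l even and −4jlL²/(π²(j² − l²)²) for j + l odd, ∫x²·sin(jπx/L)·sin(lπx/L) dx = (−1)^(j+l)·4jlL³/(π²(j² − l²)²); higher powers the same way via product-to-sum and parts.
Normalization: ∫|Ψ|² dx = 11.491.
⟨x⟩ = 1.4650 and ⟨x²⟩ = 2.5667.
(Δx)² = 2.5667 − (1.4650)² = 0.42046.

0.420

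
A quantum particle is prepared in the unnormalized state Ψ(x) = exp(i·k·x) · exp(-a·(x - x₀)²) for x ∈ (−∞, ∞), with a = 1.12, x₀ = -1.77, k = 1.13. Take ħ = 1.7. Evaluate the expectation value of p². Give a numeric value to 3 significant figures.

p² Ψ = −ħ² d²Ψ/dx²; ⟨p²⟩ = −ħ² ∫ Ψ*·Ψ'' dx / ∫|Ψ|² dx.
Gaussian moments (u = x − x₀): ∫u^(2j)·e^(−2au²) du = (2j−1)!!/(4a)^j · √(π/(2a)), odd powers integrate to 0; here √(π/(2a)) = 1.1843. Derivatives: Ψ′ = (ik − 2au)·Ψ, Ψ″ = ((ik − 2au)² − 2a)·Ψ; the odd-in-u pieces drop out.
State is unnormalized: ∫|Ψ|² dx = 1.1843, and ∫Ψ*·(−ħ² Ψ'') dx = 8.2035, so ⟨p²⟩ = 8.2035 / 1.1843.
⟨p²⟩ = 6.9270.

6.93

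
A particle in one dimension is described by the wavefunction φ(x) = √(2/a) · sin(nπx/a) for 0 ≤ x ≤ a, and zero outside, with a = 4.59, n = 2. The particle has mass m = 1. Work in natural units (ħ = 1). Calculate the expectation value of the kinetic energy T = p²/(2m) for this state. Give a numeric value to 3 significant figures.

T = −(ħ²/2m) d²/dx², so ⟨T⟩ = −(ħ²/2m) ∫ φ*·φ'' dx; with m = 1.
d/dx sin(nπx/a) = (nπ/a)·cos(nπx/a) and d²/dx² sin(nπx/a) = −(nπ/a)²·sin(nπx/a); on 0 ≤ x ≤ a, ∫sin²(nπx/a) dx = a/2 and ∫sin(nπx/a)·cos(nπx/a) dx = 0.
⟨T⟩ = 0.93692.

0.937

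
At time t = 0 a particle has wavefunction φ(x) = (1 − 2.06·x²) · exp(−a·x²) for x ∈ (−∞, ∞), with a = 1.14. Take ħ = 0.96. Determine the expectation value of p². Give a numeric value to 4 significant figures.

p² φ = −ħ² d²φ/dx²; ⟨p²⟩ = −ħ² ∫ φ*·φ'' dx / ∫|φ|² dx.
Expand each integrand as polynomial × e^(−2ax²) and use ∫x^(2j)·e^(−2ax²) dx = (2j−1)!!/(4a)^j · √(π/(2a)), odd powers → 0; here √(π/(2a)) = 1.1738. Differentiate with the product rule, d/dx e^(−ax²) = −2ax·e^(−ax²).
State is unnormalized: ∫|φ|² dx = 0.83194, and ∫φ*·(−ħ² φ'') dx = 4.1093, so ⟨p²⟩ = 4.1093 / 0.83194.
⟨p²⟩ = 4.9394.

4.939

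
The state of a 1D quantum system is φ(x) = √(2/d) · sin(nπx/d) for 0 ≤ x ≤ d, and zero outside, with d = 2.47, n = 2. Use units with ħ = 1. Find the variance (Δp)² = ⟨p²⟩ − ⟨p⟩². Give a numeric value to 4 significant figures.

6.471

Compute ⟨p⟩ and ⟨p²⟩ separately; (Δp)² = ⟨p²⟩ − ⟨p⟩².
d/dx sin(nπx/d) = (nπ/d)·cos(nπx/d) and d²/dx² sin(nπx/d) = −(nπ/d)²·sin(nπx/d); on 0 ≤ x ≤ d, ∫sin²(nπx/d) dx = d/2 and ∫sin(nπx/d)·cos(nπx/d) dx = 0.
⟨p⟩ = 0.0000 and ⟨p²⟩ = 6.4709.
(Δp)² = 6.4709 − (0.0000)² = 6.4709.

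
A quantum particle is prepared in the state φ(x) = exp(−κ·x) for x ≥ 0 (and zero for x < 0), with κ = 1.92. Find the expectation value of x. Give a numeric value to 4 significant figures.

⟨x⟩ = ∫ x·|φ|² dx / ∫|φ|² dx (integrals over the domain).
Every integrand reduces to terms xʲ·e^(−2κx) on [0, ∞); use ∫₀^∞ xʲ·e^(−2κx) dx = j!/(2κ)^(j+1).
State is unnormalized: ∫|φ|² dx = 0.26042, and ∫φ*·x·φ dx = 0.067817, so ⟨x⟩ = 0.067817 / 0.26042.
⟨x⟩ = 0.26042.

0.2604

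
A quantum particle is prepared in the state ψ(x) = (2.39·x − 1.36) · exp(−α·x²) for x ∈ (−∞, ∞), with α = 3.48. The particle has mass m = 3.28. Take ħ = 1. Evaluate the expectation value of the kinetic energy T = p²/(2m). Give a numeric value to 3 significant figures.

0.723

T = −(ħ²/2m) d²/dx², so ⟨T⟩ = −(ħ²/2m) ∫ ψ*·ψ'' dx / ∫|ψ|² dx; with m = 3.28.
Expand each integrand as polynomial × e^(−2αx²) and use ∫x^(2j)·e^(−2αx²) dx = (2j−1)!!/(4α)^j · √(π/(2α)), odd powers → 0; here √(π/(2α)) = 0.67185. Differentiate with the product rule, d/dx e^(−αx²) = −2αx·e^(−αx²).
State is unnormalized: ∫|ψ|² dx = 1.5183, and ∫ψ*·(−ħ²/2m · ψ'') dx = 1.0980, so ⟨T⟩ = 1.0980 / 1.5183.
⟨T⟩ = 0.72314.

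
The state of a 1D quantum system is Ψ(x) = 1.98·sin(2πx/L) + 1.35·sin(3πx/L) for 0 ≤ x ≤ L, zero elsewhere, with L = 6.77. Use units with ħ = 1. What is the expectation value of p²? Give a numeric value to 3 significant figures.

1.20

p² Ψ = −ħ² d²Ψ/dx²; ⟨p²⟩ = −ħ² ∫ Ψ*·Ψ'' dx / ∫|Ψ|² dx.
d²/dx² sin(jπx/L) = −(jπ/L)²·sin(jπx/L); on 0 ≤ x ≤ L, ∫sin²(jπx/L) dx = L/2 and ∫sin(jπx/L)·sin(lπx/L) dx = 0 for j ≠ l, so only diagonal terms survive in ∫|Ψ|² and ∫Ψ·Ψ″; ∫Ψ·Ψ′ dx = [Ψ²/2] between the walls = 0.
State is unnormalized: ∫|Ψ|² dx = 19.440, and ∫Ψ*·(−ħ² Ψ'') dx = 23.387, so ⟨p²⟩ = 23.387 / 19.440.
⟨p²⟩ = 1.2030.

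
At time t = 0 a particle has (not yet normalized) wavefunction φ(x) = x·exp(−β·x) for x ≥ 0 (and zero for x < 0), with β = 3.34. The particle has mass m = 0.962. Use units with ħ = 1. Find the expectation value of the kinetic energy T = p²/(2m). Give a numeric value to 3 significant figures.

T = −(ħ²/2m) d²/dx², so ⟨T⟩ = −(ħ²/2m) ∫ φ*·φ'' dx / ∫|φ|² dx; with m = 0.962.
Differentiate x·exp(−β·x) with the product rule; every integrand then reduces to terms xʲ·e^(−2βx) on [0, ∞), with ∫₀^∞ xʲ·e^(−2βx) dx = j!/(2β)^(j+1).
State is unnormalized: ∫|φ|² dx = 0.0067097, and ∫φ*·(−ħ²/2m · φ'') dx = 0.038903, so ⟨T⟩ = 0.038903 / 0.0067097.
⟨T⟩ = 5.7981.

5.80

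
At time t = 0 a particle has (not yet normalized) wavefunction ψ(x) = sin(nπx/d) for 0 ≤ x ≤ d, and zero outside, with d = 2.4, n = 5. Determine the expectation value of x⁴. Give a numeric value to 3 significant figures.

6.50

⟨x⁴⟩ = ∫ x⁴·|ψ|² dx / ∫|ψ|² dx (integrals over the domain).
With sin²θ = (1 − cos2θ)/2 on 0 ≤ x ≤ d: ∫sin²(nπx/d) dx = d/2, ∫x·sin²(nπx/d) dx = d²/4, ∫x²·sin²(nπx/d) dx = d³·(1/6 − 1/(4n²π²)); higher powers xᵏ the same way, integrating xᵏ·cos(2nπx/d) by parts.
State is unnormalized: ∫|ψ|² dx = 1.2000, and ∫ψ*·x⁴·ψ dx = 7.8022, so ⟨x⁴⟩ = 7.8022 / 1.2000.
⟨x⁴⟩ = 6.5019.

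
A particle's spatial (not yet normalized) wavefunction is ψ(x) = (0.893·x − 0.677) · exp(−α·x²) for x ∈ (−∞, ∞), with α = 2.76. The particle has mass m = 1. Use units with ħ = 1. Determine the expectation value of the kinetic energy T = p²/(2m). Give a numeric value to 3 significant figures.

1.76

T = −(ħ²/2m) d²/dx², so ⟨T⟩ = −(ħ²/2m) ∫ ψ*·ψ'' dx / ∫|ψ|² dx; with m = 1.
Expand each integrand as polynomial × e^(−2αx²) and use ∫x^(2j)·e^(−2αx²) dx = (2j−1)!!/(4α)^j · √(π/(2α)), odd powers → 0; here √(π/(2α)) = 0.75441. Differentiate with the product rule, d/dx e^(−αx²) = −2αx·e^(−αx²).
State is unnormalized: ∫|ψ|² dx = 0.40026, and ∫ψ*·(−ħ²/2m · ψ'') dx = 0.70276, so ⟨T⟩ = 0.70276 / 0.40026.
⟨T⟩ = 1.7558.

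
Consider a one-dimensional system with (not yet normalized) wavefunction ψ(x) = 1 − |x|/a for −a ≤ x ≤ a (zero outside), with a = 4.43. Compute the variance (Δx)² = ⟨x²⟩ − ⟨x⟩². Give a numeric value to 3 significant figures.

Compute ⟨x⟩ and ⟨x²⟩ separately, then (Δx)² = ⟨x²⟩ − ⟨x⟩².
ψ is even, so ∫ over [−a, a] = 2∫₀ᵃ with ψ = 1 − x/a there: ∫₀ᵃ (1 − x/a)² dx = a/3, ∫₀ᵃ x²(1 − x/a)² dx = a³/30, ∫₀ᵃ x⁴(1 − x/a)² dx = a⁵/105.
Normalization: ∫|ψ|² dx = 2.9533.
⟨x⟩ = 0.0000 and ⟨x²⟩ = 1.9625.
(Δx)² = 1.9625 − (0.0000)² = 1.9625.

1.96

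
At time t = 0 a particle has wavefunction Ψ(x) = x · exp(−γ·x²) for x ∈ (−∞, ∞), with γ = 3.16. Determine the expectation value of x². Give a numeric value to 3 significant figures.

0.237

⟨x²⟩ = ∫ x²·|Ψ|² dx / ∫|Ψ|² dx (integrals over the domain).
Expand each integrand as polynomial × e^(−2γx²) and use ∫x^(2j)·e^(−2γx²) dx = (2j−1)!!/(4γ)^j · √(π/(2γ)), odd powers → 0; here √(π/(2γ)) = 0.70504.
State is unnormalized: ∫|Ψ|² dx = 0.055779, and ∫Ψ*·x²·Ψ dx = 0.013239, so ⟨x²⟩ = 0.013239 / 0.055779.
⟨x²⟩ = 0.23734.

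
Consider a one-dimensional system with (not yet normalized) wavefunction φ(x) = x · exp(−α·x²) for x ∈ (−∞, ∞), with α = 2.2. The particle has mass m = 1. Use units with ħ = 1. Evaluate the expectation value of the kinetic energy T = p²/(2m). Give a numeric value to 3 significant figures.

3.30

T = −(ħ²/2m) d²/dx², so ⟨T⟩ = −(ħ²/2m) ∫ φ*·φ'' dx / ∫|φ|² dx; with m = 1.
Expand each integrand as polynomial × e^(−2αx²) and use ∫x^(2j)·e^(−2αx²) dx = (2j−1)!!/(4α)^j · √(π/(2α)), odd powers → 0; here √(π/(2α)) = 0.84498. Differentiate with the product rule, d/dx e^(−αx²) = −2αx·e^(−αx²).
State is unnormalized: ∫|φ|² dx = 0.096021, and ∫φ*·(−ħ²/2m · φ'') dx = 0.31687, so ⟨T⟩ = 0.31687 / 0.096021.
⟨T⟩ = 3.3000.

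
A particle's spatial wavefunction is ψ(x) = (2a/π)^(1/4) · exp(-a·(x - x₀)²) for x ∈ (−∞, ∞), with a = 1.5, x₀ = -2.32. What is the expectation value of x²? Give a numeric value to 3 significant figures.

⟨x²⟩ = ∫ x²·|ψ|² dx (integrals over the domain).
Gaussian moments (u = x − x₀): ∫u^(2j)·e^(−2au²) du = (2j−1)!!/(4a)^j · √(π/(2a)), odd powers integrate to 0; here √(π/(2a)) = 1.0233.
⟨x²⟩ = 5.5491.

5.55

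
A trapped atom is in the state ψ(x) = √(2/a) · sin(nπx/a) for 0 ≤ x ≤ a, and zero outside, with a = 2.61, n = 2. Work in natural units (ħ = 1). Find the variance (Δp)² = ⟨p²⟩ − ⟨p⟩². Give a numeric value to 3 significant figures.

5.80

Compute ⟨p⟩ and ⟨p²⟩ separately; (Δp)² = ⟨p²⟩ − ⟨p⟩².
d/dx sin(nπx/a) = (nπ/a)·cos(nπx/a) and d²/dx² sin(nπx/a) = −(nπ/a)²·sin(nπx/a); on 0 ≤ x ≤ a, ∫sin²(nπx/a) dx = a/2 and ∫sin(nπx/a)·cos(nπx/a) dx = 0.
⟨p⟩ = 0.0000 and ⟨p²⟩ = 5.7953.
(Δp)² = 5.7953 − (0.0000)² = 5.7953.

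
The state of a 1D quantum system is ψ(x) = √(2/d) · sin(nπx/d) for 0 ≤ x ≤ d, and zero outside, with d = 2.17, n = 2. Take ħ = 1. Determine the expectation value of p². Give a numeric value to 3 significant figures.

8.38

p² ψ = −ħ² d²ψ/dx²; ⟨p²⟩ = −ħ² ∫ ψ*·ψ'' dx.
d/dx sin(nπx/d) = (nπ/d)·cos(nπx/d) and d²/dx² sin(nπx/d) = −(nπ/d)²·sin(nπx/d); on 0 ≤ x ≤ d, ∫sin²(nπx/d) dx = d/2 and ∫sin(nπx/d)·cos(nπx/d) dx = 0.
⟨p²⟩ = 8.3838.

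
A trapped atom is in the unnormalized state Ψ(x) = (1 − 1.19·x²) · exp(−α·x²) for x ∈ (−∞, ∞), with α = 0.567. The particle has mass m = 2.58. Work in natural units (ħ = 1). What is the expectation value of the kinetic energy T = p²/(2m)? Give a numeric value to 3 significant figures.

0.563

T = −(ħ²/2m) d²/dx², so ⟨T⟩ = −(ħ²/2m) ∫ Ψ*·Ψ'' dx / ∫|Ψ|² dx; with m = 2.58.
Expand each integrand as polynomial × e^(−2αx²) and use ∫x^(2j)·e^(−2αx²) dx = (2j−1)!!/(4α)^j · √(π/(2α)), odd powers → 0; here √(π/(2α)) = 1.6644. Differentiate with the product rule, d/dx e^(−αx²) = −2αx·e^(−αx²).
State is unnormalized: ∫|Ψ|² dx = 1.2925, and ∫Ψ*·(−ħ²/2m · Ψ'') dx = 0.72728, so ⟨T⟩ = 0.72728 / 1.2925.
⟨T⟩ = 0.56270.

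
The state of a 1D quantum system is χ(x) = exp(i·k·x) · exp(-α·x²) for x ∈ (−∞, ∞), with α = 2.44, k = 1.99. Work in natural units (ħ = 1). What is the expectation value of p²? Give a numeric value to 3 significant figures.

p² χ = −ħ² d²χ/dx²; ⟨p²⟩ = −ħ² ∫ χ*·χ'' dx / ∫|χ|² dx.
Gaussian moments: ∫x^(2j)·e^(−2αx²) dx = (2j−1)!!/(4α)^j · √(π/(2α)), odd powers integrate to 0; here √(π/(2α)) = 0.80235. Derivatives: χ′ = (ik − 2αx)·χ, χ″ = ((ik − 2αx)² − 2α)·χ; the odd-in-x pieces drop out.
State is unnormalized: ∫|χ|² dx = 0.80235, and ∫χ*·(−ħ² χ'') dx = 5.1351, so ⟨p²⟩ = 5.1351 / 0.80235.
⟨p²⟩ = 6.4001.

6.40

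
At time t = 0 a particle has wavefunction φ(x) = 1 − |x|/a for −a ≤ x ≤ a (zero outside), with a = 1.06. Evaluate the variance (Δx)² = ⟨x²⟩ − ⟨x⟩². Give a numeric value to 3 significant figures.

0.112

Compute ⟨x⟩ and ⟨x²⟩ separately, then (Δx)² = ⟨x²⟩ − ⟨x⟩².
φ is even, so ∫ over [−a, a] = 2∫₀ᵃ with φ = 1 − x/a there: ∫₀ᵃ (1 − x/a)² dx = a/3, ∫₀ᵃ x²(1 − x/a)² dx = a³/30, ∫₀ᵃ x⁴(1 − x/a)² dx = a⁵/105.
Normalization: ∫|φ|² dx = 0.70667.
⟨x⟩ = 0.0000 and ⟨x²⟩ = 0.11236.
(Δx)² = 0.11236 − (0.0000)² = 0.11236.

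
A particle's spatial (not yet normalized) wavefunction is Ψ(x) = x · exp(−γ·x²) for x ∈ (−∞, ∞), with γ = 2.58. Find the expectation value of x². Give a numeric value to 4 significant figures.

0.2907

⟨x²⟩ = ∫ x²·|Ψ|² dx / ∫|Ψ|² dx (integrals over the domain).
Expand each integrand as polynomial × e^(−2γx²) and use ∫x^(2j)·e^(−2γx²) dx = (2j−1)!!/(4γ)^j · √(π/(2γ)), odd powers → 0; here √(π/(2γ)) = 0.78028.
State is unnormalized: ∫|Ψ|² dx = 0.075608, and ∫Ψ*·x²·Ψ dx = 0.021979, so ⟨x²⟩ = 0.021979 / 0.075608.
⟨x²⟩ = 0.29070.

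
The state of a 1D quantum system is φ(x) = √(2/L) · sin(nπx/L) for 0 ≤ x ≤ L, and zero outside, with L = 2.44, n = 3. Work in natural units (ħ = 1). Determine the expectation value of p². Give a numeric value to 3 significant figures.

14.9

p² φ = −ħ² d²φ/dx²; ⟨p²⟩ = −ħ² ∫ φ*·φ'' dx.
d/dx sin(nπx/L) = (nπ/L)·cos(nπx/L) and d²/dx² sin(nπx/L) = −(nπ/L)²·sin(nπx/L); on 0 ≤ x ≤ L, ∫sin²(nπx/L) dx = L/2 and ∫sin(nπx/L)·cos(nπx/L) dx = 0.
⟨p²⟩ = 14.920.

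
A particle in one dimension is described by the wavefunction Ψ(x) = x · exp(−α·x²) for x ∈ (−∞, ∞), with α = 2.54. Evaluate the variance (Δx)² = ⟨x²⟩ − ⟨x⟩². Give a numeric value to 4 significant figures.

0.2953

Compute ⟨x⟩ and ⟨x²⟩ separately, then (Δx)² = ⟨x²⟩ − ⟨x⟩².
Expand each integrand as polynomial × e^(−2αx²) and use ∫x^(2j)·e^(−2αx²) dx = (2j−1)!!/(4α)^j · √(π/(2α)), odd powers → 0; here √(π/(2α)) = 0.78640.
Normalization: ∫|Ψ|² dx = 0.077401.
⟨x⟩ = 0.0000 and ⟨x²⟩ = 0.29528.
(Δx)² = 0.29528 − (0.0000)² = 0.29528.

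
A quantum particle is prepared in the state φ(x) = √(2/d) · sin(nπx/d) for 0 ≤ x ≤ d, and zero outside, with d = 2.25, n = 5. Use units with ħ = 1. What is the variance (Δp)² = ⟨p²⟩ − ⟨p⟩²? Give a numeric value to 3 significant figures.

48.7

Compute ⟨p⟩ and ⟨p²⟩ separately; (Δp)² = ⟨p²⟩ − ⟨p⟩².
d/dx sin(nπx/d) = (nπ/d)·cos(nπx/d) and d²/dx² sin(nπx/d) = −(nπ/d)²·sin(nπx/d); on 0 ≤ x ≤ d, ∫sin²(nπx/d) dx = d/2 and ∫sin(nπx/d)·cos(nπx/d) dx = 0.
⟨p⟩ = 0.0000 and ⟨p²⟩ = 48.739.
(Δp)² = 48.739 − (0.0000)² = 48.739.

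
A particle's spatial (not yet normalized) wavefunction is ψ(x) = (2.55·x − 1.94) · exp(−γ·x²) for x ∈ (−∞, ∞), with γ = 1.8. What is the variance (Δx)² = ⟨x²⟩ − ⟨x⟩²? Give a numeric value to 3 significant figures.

0.106

Compute ⟨x⟩ and ⟨x²⟩ separately, then (Δx)² = ⟨x²⟩ − ⟨x⟩².
Expand each integrand as polynomial × e^(−2γx²) and use ∫x^(2j)·e^(−2γx²) dx = (2j−1)!!/(4γ)^j · √(π/(2γ)), odd powers → 0; here √(π/(2γ)) = 0.93417.
Normalization: ∫|ψ|² dx = 4.3595.
⟨x⟩ = -0.29446 and ⟨x²⟩ = 0.19265.
(Δx)² = 0.19265 − (-0.29446)² = 0.10594.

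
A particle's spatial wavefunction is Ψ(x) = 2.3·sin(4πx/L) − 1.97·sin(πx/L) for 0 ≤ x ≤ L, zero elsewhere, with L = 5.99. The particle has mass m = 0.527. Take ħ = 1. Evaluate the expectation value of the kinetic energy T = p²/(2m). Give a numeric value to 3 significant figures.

2.52

T = −(ħ²/2m) d²/dx², so ⟨T⟩ = −(ħ²/2m) ∫ Ψ*·Ψ'' dx / ∫|Ψ|² dx; with m = 0.527.
d²/dx² sin(jπx/L) = −(jπ/L)²·sin(jπx/L); on 0 ≤ x ≤ L, ∫sin²(jπx/L) dx = L/2 and ∫sin(jπx/L)·sin(lπx/L) dx = 0 for j ≠ l, so only diagonal terms survive in ∫|Ψ|² and ∫Ψ·Ψ″; ∫Ψ·Ψ′ dx = [Ψ²/2] between the walls = 0.
State is unnormalized: ∫|Ψ|² dx = 27.467, and ∫Ψ*·(−ħ²/2m · Ψ'') dx = 69.191, so ⟨T⟩ = 69.191 / 27.467.
⟨T⟩ = 2.5191.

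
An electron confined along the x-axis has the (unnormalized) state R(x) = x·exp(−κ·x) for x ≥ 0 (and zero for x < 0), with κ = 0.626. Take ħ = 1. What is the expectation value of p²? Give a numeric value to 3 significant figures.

p² R = −ħ² d²R/dx²; ⟨p²⟩ = −ħ² ∫ R*·R'' dx / ∫|R|² dx.
Differentiate x·exp(−κ·x) with the product rule; every integrand then reduces to terms xʲ·e^(−2κx) on [0, ∞), with ∫₀^∞ xʲ·e^(−2κx) dx = j!/(2κ)^(j+1).
State is unnormalized: ∫|R|² dx = 1.0191, and ∫R*·(−ħ² R'') dx = 0.39936, so ⟨p²⟩ = 0.39936 / 1.0191.
⟨p²⟩ = 0.39188.

0.392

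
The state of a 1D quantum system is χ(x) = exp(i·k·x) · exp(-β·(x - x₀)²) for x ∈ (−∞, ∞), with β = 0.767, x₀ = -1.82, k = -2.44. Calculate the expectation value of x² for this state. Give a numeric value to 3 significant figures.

3.64

⟨x²⟩ = ∫ x²·|χ|² dx / ∫|χ|² dx (integrals over the domain).
Gaussian moments (u = x − x₀): ∫u^(2j)·e^(−2βu²) du = (2j−1)!!/(4β)^j · √(π/(2β)), odd powers integrate to 0; here √(π/(2β)) = 1.4311.
State is unnormalized: ∫|χ|² dx = 1.4311, and ∫χ*·x²·χ dx = 5.2067, so ⟨x²⟩ = 5.2067 / 1.4311.
⟨x²⟩ = 3.6383.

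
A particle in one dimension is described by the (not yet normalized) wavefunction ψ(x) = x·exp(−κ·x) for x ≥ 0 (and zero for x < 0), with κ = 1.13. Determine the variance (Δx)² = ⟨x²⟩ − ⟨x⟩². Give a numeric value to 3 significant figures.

Compute ⟨x⟩ and ⟨x²⟩ separately, then (Δx)² = ⟨x²⟩ − ⟨x⟩².
Every integrand reduces to terms xʲ·e^(−2κx) on [0, ∞); use ∫₀^∞ xʲ·e^(−2κx) dx = j!/(2κ)^(j+1).
Normalization: ∫|ψ|² dx = 0.17326.
⟨x⟩ = 1.3274 and ⟨x²⟩ = 2.3494.
(Δx)² = 2.3494 − (1.3274)² = 0.58736.

0.587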